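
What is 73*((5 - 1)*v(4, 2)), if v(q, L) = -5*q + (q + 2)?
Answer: -4088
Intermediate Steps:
v(q, L) = 2 - 4*q (v(q, L) = -5*q + (2 + q) = 2 - 4*q)
73*((5 - 1)*v(4, 2)) = 73*((5 - 1)*(2 - 4*4)) = 73*(4*(2 - 16)) = 73*(4*(-14)) = 73*(-56) = -4088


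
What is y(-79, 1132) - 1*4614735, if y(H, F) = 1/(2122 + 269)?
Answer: -11033831384/2391 ≈ -4.6147e+6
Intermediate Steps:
y(H, F) = 1/2391
y(-79, 1132) - 1*4614735 = 1/2391 - 1*4614735 = 1/2391 - 4614735 = -11033831384/2391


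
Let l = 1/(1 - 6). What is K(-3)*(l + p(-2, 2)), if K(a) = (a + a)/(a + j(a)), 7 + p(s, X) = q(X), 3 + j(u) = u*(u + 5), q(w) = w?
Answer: -13/5 ≈ -2.6000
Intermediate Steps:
j(u) = -3 + u*(5 + u) (j(u) = -3 + u*(u + 5) = -3 + u*(5 + u))
p(s, X) = -7 + X
K(a) = 2*a/(-3 + a² + 6*a) (K(a) = (a + a)/(a + (-3 + a² + 5*a)) = (2*a)/(-3 + a² + 6*a) = 2*a/(-3 + a² + 6*a))
l = -⅕ (l = 1/(-5) = -⅕ ≈ -0.20000)
K(-3)*(l + p(-2, 2)) = (2*(-3)/(-3 + (-3)² + 6*(-3)))*(-⅕ + (-7 + 2)) = (2*(-3)/(-3 + 9 - 18))*(-⅕ - 5) = (2*(-3)/(-12))*(-26/5) = (2*(-3)*(-1/12))*(-26/5) = (½)*(-26/5) = -13/5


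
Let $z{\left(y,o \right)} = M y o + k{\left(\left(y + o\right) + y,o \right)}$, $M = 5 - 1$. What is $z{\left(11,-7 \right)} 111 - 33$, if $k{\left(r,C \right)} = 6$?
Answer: $-33555$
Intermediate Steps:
$M = 4$ ($M = 5 - 1 = 4$)
$z{\left(y,o \right)} = 6 + 4 o y$ ($z{\left(y,o \right)} = 4 y o + 6 = 4 o y + 6 = 6 + 4 o y$)
$z{\left(11,-7 \right)} 111 - 33 = \left(6 + 4 \left(-7\right) 11\right) 111 - 33 = \left(6 - 308\right) 111 - 33 = \left(-302\right) 111 - 33 = -33522 - 33 = -33555$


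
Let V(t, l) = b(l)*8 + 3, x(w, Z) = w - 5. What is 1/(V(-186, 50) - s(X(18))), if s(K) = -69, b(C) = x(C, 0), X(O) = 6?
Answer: 1/432 ≈ 0.0023148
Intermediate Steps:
x(w, Z) = -5 + w
b(C) = -5 + C
V(t, l) = -37 + 8*l (V(t, l) = (-5 + l)*8 + 3 = (-40 + 8*l) + 3 = -37 + 8*l)
1/(V(-186, 50) - s(X(18))) = 1/((-37 + 8*50) - 1*(-69)) = 1/((-37 + 400) + 69) = 1/(363 + 69) = 1/432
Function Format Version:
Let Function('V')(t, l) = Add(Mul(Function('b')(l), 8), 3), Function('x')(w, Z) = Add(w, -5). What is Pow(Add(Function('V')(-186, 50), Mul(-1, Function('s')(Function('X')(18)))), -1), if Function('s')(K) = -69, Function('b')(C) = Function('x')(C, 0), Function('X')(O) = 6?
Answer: Rational(1, 432) ≈ 0.0023148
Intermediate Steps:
Function('x')(w, Z) = Add(-5, w)
Function('b')(C) = Add(-5, C)
Function('V')(t, l) = Add(-37, Mul(8, l)) (Function('V')(t, l) = Add(Mul(Add(-5, l), 8), 3) = Add(Add(-40, Mul(8, l)), 3) = Add(-37, Mul(8, l)))
Pow(Add(Function('V')(-186, 50), Mul(-1, Function('s')(Function('X')(18)))), -1) = Pow(Add(Add(-37, Mul(8, 50)), Mul(-1, -69)), -1) = Pow(Add(Add(-37, 400), 69), -1) = Pow(Add(363, 69), -1) = Pow(432, -1) = Rational(1, 432)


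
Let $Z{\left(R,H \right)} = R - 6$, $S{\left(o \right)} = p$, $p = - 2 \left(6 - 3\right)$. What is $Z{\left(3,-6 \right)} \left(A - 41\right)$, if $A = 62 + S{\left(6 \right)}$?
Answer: $-45$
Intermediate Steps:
$p = -6$ ($p = \left(-2\right) 3 = -6$)
$S{\left(o \right)} = -6$
$Z{\left(R,H \right)} = -6 + R$ ($Z{\left(R,H \right)} = R - 6 = -6 + R$)
$A = 56$ ($A = 62 - 6 = 56$)
$Z{\left(3,-6 \right)} \left(A - 41\right) = \left(-6 + 3\right) \left(56 - 41\right) = \left(-3\right) 15 = -45$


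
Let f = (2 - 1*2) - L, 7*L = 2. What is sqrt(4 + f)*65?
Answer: 65*sqrt(182)/7 ≈ 125.27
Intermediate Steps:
L = 2/7 (L = (1/7)*2 = 2/7 ≈ 0.28571)
f = -2/7 (f = (2 - 1*2) - 1*2/7 = (2 - 2) - 2/7 = 0 - 2/7 = -2/7 ≈ -0.28571)
sqrt(4 + f)*65 = sqrt(4 - 2/7)*65 = sqrt(26/7)*65 = (sqrt(182)/7)*65 = 65*sqrt(182)/7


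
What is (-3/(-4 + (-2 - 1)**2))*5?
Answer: -3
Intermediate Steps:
(-3/(-4 + (-2 - 1)**2))*5 = (-3/(-4 + (-3)**2))*5 = (-3/(-4 + 9))*5 = (-3/5)*5 = ((1/5)*(-3))*5 = -3/5*5 = -3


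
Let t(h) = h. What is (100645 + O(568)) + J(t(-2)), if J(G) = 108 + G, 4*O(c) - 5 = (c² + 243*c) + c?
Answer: 864225/4 ≈ 2.1606e+5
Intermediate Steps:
O(c) = 5/4 + 61*c + c²/4 (O(c) = 5/4 + ((c² + 243*c) + c)/4 = 5/4 + (c² + 244*c)/4 = 5/4 + (61*c + c²/4) = 5/4 + 61*c + c²/4)
(100645 + O(568)) + J(t(-2)) = (100645 + (5/4 + 61*568 + (¼)*568²)) + (108 - 2) = (100645 + (5/4 + 34648 + (¼)*322624)) + 106 = (100645 + (5/4 + 34648 + 80656)) + 106 = (100645 + 461221/4) + 106 = 863801/4 + 106 = 864225/4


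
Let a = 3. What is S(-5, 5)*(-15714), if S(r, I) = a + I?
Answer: -125712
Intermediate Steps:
S(r, I) = 3 + I
S(-5, 5)*(-15714) = (3 + 5)*(-15714) = 8*(-15714) = -125712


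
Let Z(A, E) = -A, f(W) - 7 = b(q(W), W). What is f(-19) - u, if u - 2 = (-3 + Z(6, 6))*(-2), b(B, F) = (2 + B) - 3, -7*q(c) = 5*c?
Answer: -3/7 ≈ -0.42857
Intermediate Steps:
q(c) = -5*c/7
b(B, F) = -1 + B
f(W) = 6 - 5*W/7 (f(W) = 7 + (-1 - 5*W/7) = 6 - 5*W/7)
u = 20 (u = 2 + (-3 - 1*6)*(-2) = 2 + (-3 - 6)*(-2) = 2 - 9*(-2) = 2 + 18 = 20)
f(-19) - u = (6 - 5/7*(-19)) - 1*20 = (6 + 95/7) - 20 = 137/7 - 20 = -3/7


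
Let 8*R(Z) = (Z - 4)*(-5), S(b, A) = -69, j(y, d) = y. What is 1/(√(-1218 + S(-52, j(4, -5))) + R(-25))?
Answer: 1160/103393 - 192*I*√143/103393 ≈ 0.011219 - 0.022206*I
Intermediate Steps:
R(Z) = 5/2 - 5*Z/8 (R(Z) = ((Z - 4)*(-5))/8 = ((-4 + Z)*(-5))/8 = (20 - 5*Z)/8 = 5/2 - 5*Z/8)
1/(√(-1218 + S(-52, j(4, -5))) + R(-25)) = 1/(√(-1218 - 69) + (5/2 - 5/8*(-25))) = 1/(√(-1287) + (5/2 + 125/8)) = 1/(3*I*√143 + 145/8) = 1/(145/8 + 3*I*√143)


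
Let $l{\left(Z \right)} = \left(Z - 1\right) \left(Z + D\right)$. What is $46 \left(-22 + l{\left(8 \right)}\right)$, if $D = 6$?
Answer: $3496$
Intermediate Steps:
$l{\left(Z \right)} = \left(-1 + Z\right) \left(6 + Z\right)$ ($l{\left(Z \right)} = \left(Z - 1\right) \left(Z + 6\right) = \left(-1 + Z\right) \left(6 + Z\right)$)
$46 \left(-22 + l{\left(8 \right)}\right) = 46 \left(-22 + \left(-6 + 8^{2} + 5 \cdot 8\right)\right) = 46 \left(-22 + \left(-6 + 64 + 40\right)\right) = 46 \left(-22 + 98\right) = 46 \cdot 76 = 3496$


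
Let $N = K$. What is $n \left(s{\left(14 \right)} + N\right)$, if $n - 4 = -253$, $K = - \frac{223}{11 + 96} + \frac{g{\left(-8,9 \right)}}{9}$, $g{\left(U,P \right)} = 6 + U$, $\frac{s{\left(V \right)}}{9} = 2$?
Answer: $- \frac{1254379}{321} \approx -3907.7$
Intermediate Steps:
$s{\left(V \right)} = 18$ ($s{\left(V \right)} = 9 \cdot 2 = 18$)
$K = - \frac{2221}{963}$ ($K = - \frac{223}{11 + 96} + \frac{6 - 8}{9} = - \frac{223}{107} - \frac{2}{9} = - \frac{2221}{963} \approx -2.3063$)
$N = - \frac{2221}{963} \approx -2.3063$
$n = -249$ ($n = 4 - 253 = -249$)
$n \left(s{\left(14 \right)} + N\right) = - 249 \left(18 - \frac{2221}{963}\right) = \left(-249\right) \frac{15113}{963} = - \frac{1254379}{321}$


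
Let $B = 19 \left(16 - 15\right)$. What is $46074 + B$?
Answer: $46093$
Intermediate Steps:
$B = 19$ ($B = 19 \cdot 1 = 19$)
$46074 + B = 46074 + 19 = 46093$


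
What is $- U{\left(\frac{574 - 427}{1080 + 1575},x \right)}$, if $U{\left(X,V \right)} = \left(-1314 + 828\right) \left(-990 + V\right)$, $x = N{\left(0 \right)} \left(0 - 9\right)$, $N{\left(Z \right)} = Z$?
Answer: $-481140$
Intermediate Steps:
$x = 0$ ($x = 0 \left(0 - 9\right) = 0 \left(-9\right) = 0$)
$U{\left(X,V \right)} = 481140 - 486 V$ ($U{\left(X,V \right)} = - 486 \left(-990 + V\right) = 481140 - 486 V$)
$- U{\left(\frac{574 - 427}{1080 + 1575},x \right)} = - (481140 - 0) = - (481140 + 0) = \left(-1\right) 481140 = -481140$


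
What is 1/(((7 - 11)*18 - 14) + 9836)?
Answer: 1/9750 ≈ 0.00010256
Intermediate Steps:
1/(((7 - 11)*18 - 14) + 9836) = 1/((-4*18 - 14) + 9836) = 1/((-72 - 14) + 9836) = 1/(-86 + 9836) = 1/9750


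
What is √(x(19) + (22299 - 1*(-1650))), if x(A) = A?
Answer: 4*√1498 ≈ 154.82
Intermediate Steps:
√(x(19) + (22299 - 1*(-1650))) = √(19 + (22299 - 1*(-1650))) = √(19 + (22299 + 1650)) = √(19 + 23949) = √23968 = 4*√1498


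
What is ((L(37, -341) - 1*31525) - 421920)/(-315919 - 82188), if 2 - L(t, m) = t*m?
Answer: 440826/398107 ≈ 1.1073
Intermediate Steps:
L(t, m) = 2 - m*t (L(t, m) = 2 - t*m = 2 - m*t)
((L(37, -341) - 1*31525) - 421920)/(-315919 - 82188) = (((2 - 1*(-341)*37) - 1*31525) - 421920)/(-315919 - 82188) = (((2 + 12617) - 31525) - 421920)/(-398107) = ((12619 - 31525) - 421920)*(-1/398107) = (-18906 - 421920)*(-1/398107) = -440826*(-1/398107) = 440826/398107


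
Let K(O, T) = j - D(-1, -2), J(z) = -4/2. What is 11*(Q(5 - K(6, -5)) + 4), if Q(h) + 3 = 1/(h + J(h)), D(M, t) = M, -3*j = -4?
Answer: 55/2 ≈ 27.500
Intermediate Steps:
j = 4/3 (j = -⅓*(-4) = 4/3 ≈ 1.3333)
J(z) = -2 (J(z) = -4*½ = -2)
K(O, T) = 7/3 (K(O, T) = 4/3 - 1*(-1) = 4/3 + 1 = 7/3)
Q(h) = -3 + 1/(-2 + h) (Q(h) = -3 + 1/(h - 2) = -3 + 1/(-2 + h))
11*(Q(5 - K(6, -5)) + 4) = 11*((7 - 3*(5 - 1*7/3))/(-2 + (5 - 1*7/3)) + 4) = 11*((7 - 3*(5 - 7/3))/(-2 + (5 - 7/3)) + 4) = 11*((7 - 3*8/3)/(-2 + 8/3) + 4) = 11*((7 - 8)/(⅔) + 4) = 11*((3/2)*(-1) + 4) = 11*(-3/2 + 4) = 11*(5/2) = 55/2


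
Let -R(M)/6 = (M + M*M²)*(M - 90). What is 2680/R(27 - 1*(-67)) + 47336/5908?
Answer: 29490235561/3680734218 ≈ 8.0121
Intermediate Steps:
R(M) = -6*(-90 + M)*(M + M³) (R(M) = -6*(M + M*M²)*(M - 90) = -6*(M + M³)*(-90 + M) = -6*(-90 + M)*(M + M³))
2680/R(27 - 1*(-67)) + 47336/5908 = 2680/((6*(27 - 1*(-67))*(90 - (27 - 1*(-67)) - (27 - 1*(-67))³ + 90*(27 - 1*(-67))²))) + 47336/5908 = 2680/((6*(27 + 67)*(90 - (27 + 67) - (27 + 67)³ + 90*(27 + 67)²))) + 47336*(1/5908) = 2680/((6*94*(90 - 1*94 - 1*94³ + 90*94²))) + 11834/1477 = 2680/((6*94*(90 - 94 - 1*830584 + 90*8836))) + 11834/1477 = 2680/((6*94*(90 - 94 - 830584 + 795240))) + 11834/1477 = 2680/((6*94*(-35348))) + 11834/1477 = 2680/(-19936272) + 11834/1477 = 2680*(-1/19936272) + 11834/1477 = -335/2492034 + 11834/1477 = 29490235561/3680734218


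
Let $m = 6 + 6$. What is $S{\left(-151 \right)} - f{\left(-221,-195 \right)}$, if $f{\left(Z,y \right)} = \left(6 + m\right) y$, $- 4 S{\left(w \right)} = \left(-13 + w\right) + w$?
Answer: $\frac{14355}{4} \approx 3588.8$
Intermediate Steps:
$S{\left(w \right)} = \frac{13}{4} - \frac{w}{2}$ ($S{\left(w \right)} = - \frac{\left(-13 + w\right) + w}{4} = - \frac{-13 + 2 w}{4} = \frac{13}{4} - \frac{w}{2}$)
$m = 12$
$f{\left(Z,y \right)} = 18 y$ ($f{\left(Z,y \right)} = \left(6 + 12\right) y = 18 y$)
$S{\left(-151 \right)} - f{\left(-221,-195 \right)} = \left(\frac{13}{4} - - \frac{151}{2}\right) - 18 \left(-195\right) = \left(\frac{13}{4} + \frac{151}{2}\right) - -3510 = \frac{315}{4} + 3510 = \frac{14355}{4}$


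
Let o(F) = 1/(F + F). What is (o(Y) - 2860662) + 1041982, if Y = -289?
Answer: -1051197041/578 ≈ -1.8187e+6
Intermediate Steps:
o(F) = 1/(2*F)
(o(Y) - 2860662) + 1041982 = ((½)/(-289) - 2860662) + 1041982 = ((½)*(-1/289) - 2860662) + 1041982 = (-1/578 - 2860662) + 1041982 = -1653462637/578 + 1041982 = -1051197041/578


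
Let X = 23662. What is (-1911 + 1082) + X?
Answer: 22833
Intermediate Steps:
(-1911 + 1082) + X = (-1911 + 1082) + 23662 = -829 + 23662 = 22833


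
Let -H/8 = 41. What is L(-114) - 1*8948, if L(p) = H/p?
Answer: -509872/57 ≈ -8945.1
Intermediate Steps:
H = -328 (H = -8*41 = -328)
L(p) = -328/p
L(-114) - 1*8948 = -328/(-114) - 1*8948 = -328*(-1/114) - 8948 = 164/57 - 8948 = -509872/57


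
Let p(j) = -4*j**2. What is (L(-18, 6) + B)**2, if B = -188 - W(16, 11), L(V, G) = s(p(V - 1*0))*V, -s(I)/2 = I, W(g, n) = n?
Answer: 2195391025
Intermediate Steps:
s(I) = -2*I
L(V, G) = 8*V**3 (L(V, G) = (-(-8)*(V - 1*0)**2)*V = (-(-8)*(V + 0)**2)*V = (-(-8)*V**2)*V = (8*V**2)*V = 8*V**3)
B = -199 (B = -188 - 1*11 = -188 - 11 = -199)
(L(-18, 6) + B)**2 = (8*(-18)**3 - 199)**2 = (8*(-5832) - 199)**2 = (-46656 - 199)**2 = (-46855)**2 = 2195391025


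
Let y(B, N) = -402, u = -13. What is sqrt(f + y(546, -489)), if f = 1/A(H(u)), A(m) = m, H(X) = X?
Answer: I*sqrt(67951)/13 ≈ 20.052*I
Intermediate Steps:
f = -1/13 (f = 1/(-13) = -1/13 ≈ -0.076923)
sqrt(f + y(546, -489)) = sqrt(-1/13 - 402) = sqrt(-5227/13) = I*sqrt(67951)/13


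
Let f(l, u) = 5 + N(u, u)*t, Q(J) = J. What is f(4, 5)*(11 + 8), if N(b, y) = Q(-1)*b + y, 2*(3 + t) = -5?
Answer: 95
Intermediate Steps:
t = -11/2 (t = -3 + (½)*(-5) = -3 - 5/2 = -11/2 ≈ -5.5000)
N(b, y) = y - b (N(b, y) = -b + y = y - b)
f(l, u) = 5 (f(l, u) = 5 + (u - u)*(-11/2) = 5 + 0*(-11/2) = 5 + 0 = 5)
f(4, 5)*(11 + 8) = 5*(11 + 8) = 5*19 = 95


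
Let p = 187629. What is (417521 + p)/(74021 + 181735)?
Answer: 302575/127878 ≈ 2.3661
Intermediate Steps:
(417521 + p)/(74021 + 181735) = (417521 + 187629)/(74021 + 181735) = 605150/255756 = 605150*(1/255756) = 302575/127878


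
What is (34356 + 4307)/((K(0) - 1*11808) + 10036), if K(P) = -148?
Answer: -38663/1920 ≈ -20.137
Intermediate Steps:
(34356 + 4307)/((K(0) - 1*11808) + 10036) = (34356 + 4307)/((-148 - 1*11808) + 10036) = 38663/((-148 - 11808) + 10036) = 38663/(-11956 + 10036) = 38663/(-1920) = 38663*(-1/1920) = -38663/1920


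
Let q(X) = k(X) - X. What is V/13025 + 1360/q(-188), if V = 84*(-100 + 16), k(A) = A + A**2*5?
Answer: -15365279/28772225 ≈ -0.53403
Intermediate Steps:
k(A) = A + 5*A**2
q(X) = -X + X*(1 + 5*X) (q(X) = X*(1 + 5*X) - X = -X + X*(1 + 5*X))
V = -7056 (V = 84*(-84) = -7056)
V/13025 + 1360/q(-188) = -7056/13025 + 1360/((5*(-188)**2)) = -7056*1/13025 + 1360/((5*35344)) = -7056/13025 + 1360/176720 = -7056/13025 + 1360*(1/176720) = -7056/13025 + 17/2209 = -15365279/28772225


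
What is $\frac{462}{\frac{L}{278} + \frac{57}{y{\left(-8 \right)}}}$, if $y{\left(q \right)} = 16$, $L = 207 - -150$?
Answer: $\frac{342496}{3593} \approx 95.323$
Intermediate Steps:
$L = 357$ ($L = 207 + 150 = 357$)
$\frac{462}{\frac{L}{278} + \frac{57}{y{\left(-8 \right)}}} = \frac{462}{\frac{357}{278} + \frac{57}{16}} = \frac{462}{\frac{10779}{2224}} = 462 \cdot \frac{2224}{10779} = \frac{342496}{3593}$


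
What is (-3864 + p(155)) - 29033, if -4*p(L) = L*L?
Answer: -155613/4 ≈ -38903.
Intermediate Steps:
p(L) = -L²/4 (p(L) = -L*L/4 = -L²/4)
(-3864 + p(155)) - 29033 = (-3864 - ¼*155²) - 29033 = (-3864 - ¼*24025) - 29033 = (-3864 - 24025/4) - 29033 = -39481/4 - 29033 = -155613/4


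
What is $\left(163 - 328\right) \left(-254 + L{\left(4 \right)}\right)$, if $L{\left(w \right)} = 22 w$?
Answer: $27390$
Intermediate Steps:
$\left(163 - 328\right) \left(-254 + L{\left(4 \right)}\right) = \left(163 - 328\right) \left(-254 + 22 \cdot 4\right) = - 165 \left(-254 + 88\right) = \left(-165\right) \left(-166\right) = 27390$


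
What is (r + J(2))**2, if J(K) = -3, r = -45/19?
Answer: 10404/361 ≈ 28.820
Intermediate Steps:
r = -45/19 (r = -45*1/19 = -45/19 ≈ -2.3684)
(r + J(2))**2 = (-45/19 - 3)**2 = (-102/19)**2 = 10404/361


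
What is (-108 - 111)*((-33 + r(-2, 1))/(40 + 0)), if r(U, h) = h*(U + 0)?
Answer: 1533/8 ≈ 191.63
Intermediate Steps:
r(U, h) = U*h (r(U, h) = h*U = U*h)
(-108 - 111)*((-33 + r(-2, 1))/(40 + 0)) = (-108 - 111)*((-33 - 2*1)/(40 + 0)) = -219*(-33 - 2)/40 = -(-7665)/40 = -219*(-7/8) = 1533/8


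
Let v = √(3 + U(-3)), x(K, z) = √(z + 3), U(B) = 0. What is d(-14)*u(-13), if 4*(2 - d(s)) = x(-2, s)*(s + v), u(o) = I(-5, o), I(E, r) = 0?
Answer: 0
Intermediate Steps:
u(o) = 0
x(K, z) = √(3 + z)
v = √3 (v = √(3 + 0) = √3 ≈ 1.7320)
d(s) = 2 - √(3 + s)*(s + √3)/4
d(-14)*u(-13) = (2 - √(9 + 3*(-14))/4 - ¼*(-14)*√(3 - 14))*0 = (2 - √(9 - 42)/4 - ¼*(-14)*√(-11))*0 = (2 - I*√33/4 - ¼*(-14)*I*√11)*0 = (2 - I*√33/4 + 7*I*√11/2)*0 = 0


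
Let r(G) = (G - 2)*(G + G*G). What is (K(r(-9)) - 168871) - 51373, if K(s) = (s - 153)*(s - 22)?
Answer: 548986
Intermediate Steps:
r(G) = (-2 + G)*(G + G²)
K(s) = (-153 + s)*(-22 + s)
(K(r(-9)) - 168871) - 51373 = ((3366 + (-9*(-2 + (-9)² - 1*(-9)))² - (-1575)*(-2 + (-9)² - 1*(-9))) - 168871) - 51373 = ((3366 + (-9*(-2 + 81 + 9))² - (-1575)*(-2 + 81 + 9)) - 168871) - 51373 = ((3366 + (-9*88)² - (-1575)*88) - 168871) - 51373 = ((3366 + (-792)² - 175*(-792)) - 168871) - 51373 = ((3366 + 627264 + 138600) - 168871) - 51373 = (769230 - 168871) - 51373 = 600359 - 51373 = 548986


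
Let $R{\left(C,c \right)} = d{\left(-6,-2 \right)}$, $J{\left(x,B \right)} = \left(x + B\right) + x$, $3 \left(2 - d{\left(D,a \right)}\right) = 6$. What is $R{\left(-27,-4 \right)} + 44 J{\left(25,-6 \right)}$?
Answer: $1936$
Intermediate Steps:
$d{\left(D,a \right)} = 0$ ($d{\left(D,a \right)} = 2 - 2 = 0$)
$J{\left(x,B \right)} = B + 2 x$ ($J{\left(x,B \right)} = \left(B + x\right) + x = B + 2 x$)
$R{\left(C,c \right)} = 0$
$R{\left(-27,-4 \right)} + 44 J{\left(25,-6 \right)} = 0 + 44 \left(-6 + 2 \cdot 25\right) = 0 + 44 \left(-6 + 50\right) = 0 + 44 \cdot 44 = 0 + 1936 = 1936$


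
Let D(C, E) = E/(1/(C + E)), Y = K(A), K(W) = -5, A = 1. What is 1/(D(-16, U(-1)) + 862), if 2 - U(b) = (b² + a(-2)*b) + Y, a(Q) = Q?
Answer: 1/814 ≈ 0.0012285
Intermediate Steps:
Y = -5
U(b) = 7 - b² + 2*b (U(b) = 2 - ((b² - 2*b) - 5) = 2 - (-5 + b² - 2*b) = 2 + (5 - b² + 2*b) = 7 - b² + 2*b)
D(C, E) = E*(C + E)
1/(D(-16, U(-1)) + 862) = 1/((7 - 1*(-1)² + 2*(-1))*(-16 + (7 - 1*(-1)² + 2*(-1))) + 862) = 1/((7 - 1*1 - 2)*(-16 + (7 - 1*1 - 2)) + 862) = 1/((7 - 1 - 2)*(-16 + (7 - 1 - 2)) + 862) = 1/(4*(-16 + 4) + 862) = 1/(4*(-12) + 862) = 1/(-48 + 862) = 1/814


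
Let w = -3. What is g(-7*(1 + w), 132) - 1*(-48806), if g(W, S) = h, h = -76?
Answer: 48730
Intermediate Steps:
g(W, S) = -76
g(-7*(1 + w), 132) - 1*(-48806) = -76 - 1*(-48806) = -76 + 48806 = 48730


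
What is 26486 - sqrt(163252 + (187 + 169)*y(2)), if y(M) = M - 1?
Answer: 26486 - 2*sqrt(40902) ≈ 26082.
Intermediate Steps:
y(M) = -1 + M
26486 - sqrt(163252 + (187 + 169)*y(2)) = 26486 - sqrt(163252 + (187 + 169)*(-1 + 2)) = 26486 - sqrt(163252 + 356*1) = 26486 - sqrt(163252 + 356) = 26486 - sqrt(163608) = 26486 - 2*sqrt(40902)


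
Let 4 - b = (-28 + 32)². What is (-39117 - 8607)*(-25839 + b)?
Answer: 1233713124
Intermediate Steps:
b = -12 (b = 4 - (-28 + 32)² = 4 - 1*4² = 4 - 1*16 = 4 - 16 = -12)
(-39117 - 8607)*(-25839 + b) = (-39117 - 8607)*(-25839 - 12) = -47724*(-25851) = 1233713124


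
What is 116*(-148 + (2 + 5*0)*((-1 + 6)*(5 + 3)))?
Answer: -7888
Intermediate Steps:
116*(-148 + (2 + 5*0)*((-1 + 6)*(5 + 3))) = 116*(-148 + (2 + 0)*(5*8)) = 116*(-148 + 2*40) = 116*(-148 + 80) = 116*(-68) = -7888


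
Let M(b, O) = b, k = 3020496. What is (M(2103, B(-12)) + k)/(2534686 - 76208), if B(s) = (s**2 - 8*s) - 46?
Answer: 3022599/2458478 ≈ 1.2295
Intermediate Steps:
B(s) = -46 + s**2 - 8*s
(M(2103, B(-12)) + k)/(2534686 - 76208) = (2103 + 3020496)/(2534686 - 76208) = 3022599/2458478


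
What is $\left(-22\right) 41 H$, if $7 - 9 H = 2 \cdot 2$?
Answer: $- \frac{902}{3} \approx -300.67$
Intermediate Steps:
$H = \frac{1}{3}$ ($H = \frac{7}{9} - \frac{2 \cdot 2}{9} = \frac{7}{9} - \frac{4}{9} = \frac{1}{3} \approx 0.33333$)
$\left(-22\right) 41 H = \left(-22\right) 41 \cdot \frac{1}{3} = \left(-902\right) \frac{1}{3} = - \frac{902}{3}$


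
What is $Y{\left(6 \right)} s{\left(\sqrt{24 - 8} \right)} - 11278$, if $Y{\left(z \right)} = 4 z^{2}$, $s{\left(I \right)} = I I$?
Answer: $-8974$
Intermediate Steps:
$s{\left(I \right)} = I^{2}$
$Y{\left(6 \right)} s{\left(\sqrt{24 - 8} \right)} - 11278 = 4 \cdot 6^{2} \left(\sqrt{24 - 8}\right)^{2} - 11278 = 4 \cdot 36 \left(\sqrt{16}\right)^{2} - 11278 = 144 \cdot 4^{2} - 11278 = 144 \cdot 16 - 11278 = 2304 - 11278 = -8974$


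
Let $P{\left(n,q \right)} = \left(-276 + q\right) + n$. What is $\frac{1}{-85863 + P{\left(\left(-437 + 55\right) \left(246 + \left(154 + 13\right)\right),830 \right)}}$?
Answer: $- \frac{1}{243075} \approx -4.114 \cdot 10^{-6}$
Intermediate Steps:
$P{\left(n,q \right)} = -276 + n + q$
$\frac{1}{-85863 + P{\left(\left(-437 + 55\right) \left(246 + \left(154 + 13\right)\right),830 \right)}} = \frac{1}{-85863 + \left(-276 + \left(-437 + 55\right) \left(246 + \left(154 + 13\right)\right) + 830\right)} = \frac{1}{-85863 - \left(-554 + 382 \left(246 + 167\right)\right)} = \frac{1}{-85863 - 157212} = \frac{1}{-243075} = - \frac{1}{243075}$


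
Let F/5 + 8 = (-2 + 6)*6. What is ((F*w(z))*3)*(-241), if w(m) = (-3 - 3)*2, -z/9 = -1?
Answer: 694080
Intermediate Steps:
z = 9 (z = -9*(-1) = 9)
F = 80 (F = -40 + 5*((-2 + 6)*6) = -40 + 5*(4*6) = -40 + 5*24 = -40 + 120 = 80)
w(m) = -12 (w(m) = -6*2 = -12)
((F*w(z))*3)*(-241) = ((80*(-12))*3)*(-241) = -960*3*(-241) = -2880*(-241) = 694080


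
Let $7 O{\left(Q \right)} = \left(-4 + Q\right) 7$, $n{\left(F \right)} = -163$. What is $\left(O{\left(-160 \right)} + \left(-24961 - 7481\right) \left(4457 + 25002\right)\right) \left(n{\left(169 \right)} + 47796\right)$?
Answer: $-45523288797586$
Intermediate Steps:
$O{\left(Q \right)} = -4 + Q$ ($O{\left(Q \right)} = \frac{\left(-4 + Q\right) 7}{7} = \frac{-28 + 7 Q}{7} = -4 + Q$)
$\left(O{\left(-160 \right)} + \left(-24961 - 7481\right) \left(4457 + 25002\right)\right) \left(n{\left(169 \right)} + 47796\right) = \left(\left(-4 - 160\right) + \left(-24961 - 7481\right) \left(4457 + 25002\right)\right) \left(-163 + 47796\right) = \left(-164 - 955708878\right) 47633 = \left(-955709042\right) 47633 = -45523288797586$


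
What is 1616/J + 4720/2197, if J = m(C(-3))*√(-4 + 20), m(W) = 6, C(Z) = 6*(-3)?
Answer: 457954/6591 ≈ 69.482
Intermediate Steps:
C(Z) = -18
J = 24 (J = 6*√(-4 + 20) = 6*√16 = 6*4 = 24)
1616/J + 4720/2197 = 1616/24 + 4720/2197 = 1616*(1/24) + 4720*(1/2197) = 202/3 + 4720/2197 = 457954/6591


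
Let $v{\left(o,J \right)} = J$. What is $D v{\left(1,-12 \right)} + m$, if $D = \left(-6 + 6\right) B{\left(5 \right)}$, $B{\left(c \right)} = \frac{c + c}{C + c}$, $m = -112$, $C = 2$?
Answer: $-112$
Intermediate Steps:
$B{\left(c \right)} = \frac{2 c}{2 + c}$ ($B{\left(c \right)} = \frac{c + c}{2 + c} = \frac{2 c}{2 + c}$)
$D = 0$ ($D = \left(-6 + 6\right) 2 \cdot 5 \frac{1}{2 + 5} = 0 \cdot 2 \cdot 5 \cdot \frac{1}{7} = 0 \cdot \frac{10}{7} = 0$)
$D v{\left(1,-12 \right)} + m = 0 \left(-12\right) - 112 = 0 - 112 = -112$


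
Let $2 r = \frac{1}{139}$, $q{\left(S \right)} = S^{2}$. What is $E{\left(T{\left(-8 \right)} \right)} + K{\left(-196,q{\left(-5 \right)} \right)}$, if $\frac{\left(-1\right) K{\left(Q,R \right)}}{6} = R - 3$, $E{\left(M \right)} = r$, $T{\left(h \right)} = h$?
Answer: $- \frac{36695}{278} \approx -132.0$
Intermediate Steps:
$r = \frac{1}{278}$ ($r = \frac{1}{2 \cdot 139} = \frac{1}{2} \cdot \frac{1}{139} = \frac{1}{278} \approx 0.0035971$)
$E{\left(M \right)} = \frac{1}{278}$
$K{\left(Q,R \right)} = 18 - 6 R$ ($K{\left(Q,R \right)} = - 6 \left(R - 3\right) = - 6 \left(-3 + R\right) = 18 - 6 R$)
$E{\left(T{\left(-8 \right)} \right)} + K{\left(-196,q{\left(-5 \right)} \right)} = \frac{1}{278} + \left(18 - 6 \left(-5\right)^{2}\right) = \frac{1}{278} + \left(18 - 150\right) = \frac{1}{278} - 132 = - \frac{36695}{278}$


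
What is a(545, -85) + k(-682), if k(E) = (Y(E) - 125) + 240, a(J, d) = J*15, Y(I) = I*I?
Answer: 473414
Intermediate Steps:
Y(I) = I²
a(J, d) = 15*J
k(E) = 115 + E² (k(E) = (E² - 125) + 240 = (-125 + E²) + 240 = 115 + E²)
a(545, -85) + k(-682) = 15*545 + (115 + (-682)²) = 8175 + (115 + 465124) = 8175 + 465239 = 473414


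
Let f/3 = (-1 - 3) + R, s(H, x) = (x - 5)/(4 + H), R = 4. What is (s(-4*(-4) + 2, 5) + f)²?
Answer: 0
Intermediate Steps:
s(H, x) = (-5 + x)/(4 + H)
f = 0 (f = 3*((-1 - 3) + 4) = 3*(-4 + 4) = 3*0 = 0)
(s(-4*(-4) + 2, 5) + f)² = ((-5 + 5)/(4 + (-4*(-4) + 2)) + 0)² = (0/(4 + (16 + 2)) + 0)² = (0/(4 + 18) + 0)² = (0/22 + 0)² = ((1/22)*0 + 0)² = (0 + 0)² = 0² = 0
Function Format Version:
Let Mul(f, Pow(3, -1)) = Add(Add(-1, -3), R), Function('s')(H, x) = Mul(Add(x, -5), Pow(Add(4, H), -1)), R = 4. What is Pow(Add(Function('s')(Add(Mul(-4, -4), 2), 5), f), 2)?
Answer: 0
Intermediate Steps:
Function('s')(H, x) = Mul(Pow(Add(4, H), -1), Add(-5, x)) (Function('s')(H, x) = Mul(Add(-5, x), Pow(Add(4, H), -1)) = Mul(Pow(Add(4, H), -1), Add(-5, x)))
f = 0 (f = Mul(3, Add(Add(-1, -3), 4)) = Mul(3, Add(-4, 4)) = Mul(3, 0) = 0)
Pow(Add(Function('s')(Add(Mul(-4, -4), 2), 5), f), 2) = Pow(Add(Mul(Pow(Add(4, Add(Mul(-4, -4), 2)), -1), Add(-5, 5)), 0), 2) = Pow(Add(Mul(Pow(Add(4, Add(16, 2)), -1), 0), 0), 2) = Pow(Add(Mul(Pow(Add(4, 18), -1), 0), 0), 2) = Pow(Add(Mul(Pow(22, -1), 0), 0), 2) = Pow(Add(Mul(Rational(1, 22), 0), 0), 2) = Pow(Add(0, 0), 2) = Pow(0, 2) = 0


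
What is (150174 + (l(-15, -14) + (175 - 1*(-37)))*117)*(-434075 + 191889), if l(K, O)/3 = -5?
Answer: -41952185478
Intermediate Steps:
l(K, O) = -15 (l(K, O) = 3*(-5) = -15)
(150174 + (l(-15, -14) + (175 - 1*(-37)))*117)*(-434075 + 191889) = (150174 + (-15 + (175 - 1*(-37)))*117)*(-434075 + 191889) = (150174 + (-15 + (175 + 37))*117)*(-242186) = (150174 + (-15 + 212)*117)*(-242186) = (150174 + 197*117)*(-242186) = (150174 + 23049)*(-242186) = 173223*(-242186) = -41952185478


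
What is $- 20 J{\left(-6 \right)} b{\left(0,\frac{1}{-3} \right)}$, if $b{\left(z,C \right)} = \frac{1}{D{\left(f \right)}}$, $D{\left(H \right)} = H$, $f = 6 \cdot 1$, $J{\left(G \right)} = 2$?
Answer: $- \frac{20}{3} \approx -6.6667$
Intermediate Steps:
$f = 6$
$b{\left(z,C \right)} = \frac{1}{6}$
$- 20 J{\left(-6 \right)} b{\left(0,\frac{1}{-3} \right)} = \left(-20\right) 2 \cdot \frac{1}{6} = \left(-40\right) \frac{1}{6} = - \frac{20}{3}$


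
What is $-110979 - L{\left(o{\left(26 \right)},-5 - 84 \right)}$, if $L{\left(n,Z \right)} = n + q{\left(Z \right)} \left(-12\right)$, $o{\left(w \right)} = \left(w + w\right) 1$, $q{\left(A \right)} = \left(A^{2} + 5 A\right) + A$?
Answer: $-22387$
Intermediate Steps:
$q{\left(A \right)} = A^{2} + 6 A$
$o{\left(w \right)} = 2 w$ ($o{\left(w \right)} = 2 w 1 = 2 w$)
$L{\left(n,Z \right)} = n - 12 Z \left(6 + Z\right)$ ($L{\left(n,Z \right)} = n + Z \left(6 + Z\right) \left(-12\right) = n - 12 Z \left(6 + Z\right)$)
$-110979 - L{\left(o{\left(26 \right)},-5 - 84 \right)} = -110979 - \left(2 \cdot 26 - 12 \left(-5 - 84\right) \left(6 - 89\right)\right) = -110979 - \left(52 - 12 \left(-5 - 84\right) \left(6 - 89\right)\right) = -110979 - \left(52 - - 1068 \left(6 - 89\right)\right) = -110979 - \left(52 - \left(-1068\right) \left(-83\right)\right) = -110979 - \left(52 - 88644\right) = -110979 - -88592 = -110979 + 88592 = -22387$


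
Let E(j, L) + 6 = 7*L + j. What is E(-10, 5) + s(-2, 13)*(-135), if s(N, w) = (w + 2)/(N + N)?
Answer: 2101/4 ≈ 525.25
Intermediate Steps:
E(j, L) = -6 + j + 7*L (E(j, L) = -6 + (7*L + j) = -6 + (j + 7*L) = -6 + j + 7*L)
s(N, w) = (2 + w)/(2*N) (s(N, w) = (2 + w)/((2*N)) = (2 + w)*(1/(2*N)) = (2 + w)/(2*N))
E(-10, 5) + s(-2, 13)*(-135) = (-6 - 10 + 7*5) + ((1/2)*(2 + 13)/(-2))*(-135) = (-6 - 10 + 35) + ((1/2)*(-1/2)*15)*(-135) = 19 - 15/4*(-135) = 19 + 2025/4 = 2101/4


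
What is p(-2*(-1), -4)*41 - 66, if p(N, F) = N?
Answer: 16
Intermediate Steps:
p(-2*(-1), -4)*41 - 66 = -2*(-1)*41 - 66 = 2*41 - 66 = 82 - 66 = 16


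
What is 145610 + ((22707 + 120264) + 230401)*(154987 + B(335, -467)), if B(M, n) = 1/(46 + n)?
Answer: 24362407323482/421 ≈ 5.7868e+10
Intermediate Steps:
145610 + ((22707 + 120264) + 230401)*(154987 + B(335, -467)) = 145610 + ((22707 + 120264) + 230401)*(154987 + 1/(46 - 467)) = 145610 + (142971 + 230401)*(154987 + 1/(-421)) = 145610 + 373372*(154987 - 1/421) = 145610 + 373372*(65249526/421) = 145610 + 24362346021672/421 = 24362407323482/421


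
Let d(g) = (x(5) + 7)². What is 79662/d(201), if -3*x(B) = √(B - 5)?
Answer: 79662/49 ≈ 1625.8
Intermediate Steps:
x(B) = -√(-5 + B)/3 (x(B) = -√(B - 5)/3 = -√(-5 + B)/3)
d(g) = 49 (d(g) = (-√(-5 + 5)/3 + 7)² = (-√0/3 + 7)² = (-⅓*0 + 7)² = (0 + 7)² = 7² = 49)
79662/d(201) = 79662/49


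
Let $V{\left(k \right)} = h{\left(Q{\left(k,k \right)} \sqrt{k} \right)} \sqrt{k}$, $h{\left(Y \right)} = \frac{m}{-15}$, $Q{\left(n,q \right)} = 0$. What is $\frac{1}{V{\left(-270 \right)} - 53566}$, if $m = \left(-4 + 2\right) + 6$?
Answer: $- \frac{133915}{7173290938} + \frac{i \sqrt{30}}{3586645469} \approx -1.8669 \cdot 10^{-5} + 1.5271 \cdot 10^{-9} i$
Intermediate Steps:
$m = 4$ ($m = -2 + 6 = 4$)
$h{\left(Y \right)} = - \frac{4}{15}$ ($h{\left(Y \right)} = \frac{4}{-15} = 4 \left(- \frac{1}{15}\right) = - \frac{4}{15}$)
$V{\left(k \right)} = - \frac{4 \sqrt{k}}{15}$
$\frac{1}{V{\left(-270 \right)} - 53566} = \frac{1}{- \frac{4 \sqrt{-270}}{15} - 53566} = \frac{1}{- \frac{4 \cdot 3 i \sqrt{30}}{15} - 53566} = \frac{1}{- \frac{4 i \sqrt{30}}{5} - 53566} = \frac{1}{-53566 - \frac{4 i \sqrt{30}}{5}}$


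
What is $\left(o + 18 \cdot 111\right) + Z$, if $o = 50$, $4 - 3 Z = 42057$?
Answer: $- \frac{35909}{3} \approx -11970.0$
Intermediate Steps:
$Z = - \frac{42053}{3}$ ($Z = \frac{4}{3} - 14019 = - \frac{42053}{3} \approx -14018.0$)
$\left(o + 18 \cdot 111\right) + Z = \left(50 + 18 \cdot 111\right) - \frac{42053}{3} = \left(50 + 1998\right) - \frac{42053}{3} = 2048 - \frac{42053}{3} = - \frac{35909}{3}$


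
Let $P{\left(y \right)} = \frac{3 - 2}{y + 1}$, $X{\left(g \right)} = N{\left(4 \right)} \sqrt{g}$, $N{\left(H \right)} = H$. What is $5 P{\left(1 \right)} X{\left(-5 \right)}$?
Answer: $10 i \sqrt{5} \approx 22.361 i$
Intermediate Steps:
$X{\left(g \right)} = 4 \sqrt{g}$
$P{\left(y \right)} = \frac{1}{1 + y}$ ($P{\left(y \right)} = 1 \frac{1}{1 + y} = \frac{1}{1 + y}$)
$5 P{\left(1 \right)} X{\left(-5 \right)} = \frac{5}{1 + 1} \cdot 4 \sqrt{-5} = \frac{5}{2} \cdot 4 i \sqrt{5} = 5 \cdot \frac{1}{2} \cdot 4 i \sqrt{5} = \frac{5 \cdot 4 i \sqrt{5}}{2} = 10 i \sqrt{5}$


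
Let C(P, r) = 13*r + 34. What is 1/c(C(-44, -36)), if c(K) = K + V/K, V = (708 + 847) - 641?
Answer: -217/94635 ≈ -0.0022930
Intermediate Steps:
C(P, r) = 34 + 13*r
V = 914 (V = 1555 - 641 = 914)
c(K) = K + 914/K
1/c(C(-44, -36)) = 1/((34 + 13*(-36)) + 914/(34 + 13*(-36))) = 1/((34 - 468) + 914/(34 - 468)) = 1/(-434 + 914/(-434)) = 1/(-434 + 914*(-1/434)) = 1/(-434 - 457/217) = 1/(-94635/217) = -217/94635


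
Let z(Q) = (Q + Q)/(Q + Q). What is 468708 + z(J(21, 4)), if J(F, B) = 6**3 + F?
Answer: 468709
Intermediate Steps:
J(F, B) = 216 + F
z(Q) = 1 (z(Q) = (2*Q)/((2*Q)) = (2*Q)*(1/(2*Q)) = 1)
468708 + z(J(21, 4)) = 468708 + 1 = 468709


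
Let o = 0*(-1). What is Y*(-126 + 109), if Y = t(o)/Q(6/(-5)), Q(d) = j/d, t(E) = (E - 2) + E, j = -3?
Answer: 68/5 ≈ 13.600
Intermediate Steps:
o = 0
t(E) = -2 + 2*E (t(E) = (-2 + E) + E = -2 + 2*E)
Q(d) = -3/d
Y = -4/5 (Y = (-2 + 2*0)/((-3/(6/(-5)))) = (-2 + 0)/((-3/(6*(-1/5)))) = -2/((-3/(-6/5))) = -2/((-3*(-5/6))) = -2/5/2 = -2*2/5 = -4/5 ≈ -0.80000)
Y*(-126 + 109) = -4*(-126 + 109)/5 = -4/5*(-17) = 68/5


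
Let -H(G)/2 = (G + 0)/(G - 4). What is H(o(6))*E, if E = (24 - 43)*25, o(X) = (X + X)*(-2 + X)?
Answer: 11400/11 ≈ 1036.4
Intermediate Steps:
o(X) = 2*X*(-2 + X) (o(X) = (2*X)*(-2 + X) = 2*X*(-2 + X))
H(G) = -2*G/(-4 + G) (H(G) = -2*(G + 0)/(G - 4) = -2*G/(-4 + G))
E = -475 (E = -19*25 = -475)
H(o(6))*E = -2*2*6*(-2 + 6)/(-4 + 2*6*(-2 + 6))*(-475) = -2*2*6*4/(-4 + 2*6*4)*(-475) = -2*48/(-4 + 48)*(-475) = -2*48/44*(-475) = -2*48*1/44*(-475) = -24/11*(-475) = 11400/11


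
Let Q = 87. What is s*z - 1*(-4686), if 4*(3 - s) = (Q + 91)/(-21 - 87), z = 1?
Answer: 1012913/216 ≈ 4689.4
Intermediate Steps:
s = 737/216 (s = 3 - (87 + 91)/(4*(-21 - 87)) = 3 - 89/(2*(-108)) = 3 - 89*(-1)/(2*108) = 3 - ¼*(-89/54) = 3 + 89/216 = 737/216 ≈ 3.4120)
s*z - 1*(-4686) = (737/216)*1 - 1*(-4686) = 737/216 + 4686 = 1012913/216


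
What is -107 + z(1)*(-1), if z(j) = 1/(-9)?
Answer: -962/9 ≈ -106.89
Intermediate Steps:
z(j) = -⅑
-107 + z(1)*(-1) = -107 - ⅑*(-1) = -107 + ⅑ = -962/9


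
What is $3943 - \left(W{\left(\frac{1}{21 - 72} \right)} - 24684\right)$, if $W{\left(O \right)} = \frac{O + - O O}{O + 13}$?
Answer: $\frac{483252413}{16881} \approx 28627.0$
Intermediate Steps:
$W{\left(O \right)} = \frac{O - O^{2}}{13 + O}$
$3943 - \left(W{\left(\frac{1}{21 - 72} \right)} - 24684\right) = 3943 - \left(\frac{1 - \frac{1}{21 - 72}}{\left(21 - 72\right) \left(13 + \frac{1}{21 - 72}\right)} - 24684\right) = 3943 - \left(\frac{1 - \frac{1}{-51}}{\left(-51\right) \left(13 + \frac{1}{-51}\right)} - 24684\right) = 3943 - \left(- \frac{1 - - \frac{1}{51}}{51 \left(13 - \frac{1}{51}\right)} - 24684\right) = 3943 - \left(- \frac{1 + \frac{1}{51}}{51 \cdot \frac{662}{51}} - 24684\right) = 3943 - \left(\left(- \frac{1}{51}\right) \frac{51}{662} \cdot \frac{52}{51} - 24684\right) = 3943 - \left(- \frac{26}{16881} - 24684\right) = 3943 - - \frac{416690630}{16881} = 3943 + \frac{416690630}{16881} = \frac{483252413}{16881}$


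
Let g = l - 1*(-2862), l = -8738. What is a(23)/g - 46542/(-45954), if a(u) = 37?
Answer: 45296749/45004284 ≈ 1.0065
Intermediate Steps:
g = -5876 (g = -8738 - 1*(-2862) = -8738 + 2862 = -5876)
a(23)/g - 46542/(-45954) = 37/(-5876) - 46542/(-45954) = 37*(-1/5876) - 46542*(-1/45954) = -37/5876 + 7757/7659 = 45296749/45004284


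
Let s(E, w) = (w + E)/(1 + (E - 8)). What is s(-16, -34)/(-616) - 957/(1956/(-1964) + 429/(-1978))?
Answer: 2194699539933/2781369668 ≈ 789.07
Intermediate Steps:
s(E, w) = (E + w)/(-7 + E) (s(E, w) = (E + w)/(1 + (-8 + E)) = (E + w)/(-7 + E))
s(-16, -34)/(-616) - 957/(1956/(-1964) + 429/(-1978)) = ((-16 - 34)/(-7 - 16))/(-616) - 957/(1956/(-1964) + 429/(-1978)) = (-50/(-23))*(-1/616) - 957/(1956*(-1/1964) + 429*(-1/1978)) = -1/23*(-50)*(-1/616) - 957/(-489/491 - 429/1978) = (50/23)*(-1/616) - 957/(-1177881/971198) = -25/7084 - 957*(-971198/1177881) = -25/7084 + 309812162/392627 = 2194699539933/2781369668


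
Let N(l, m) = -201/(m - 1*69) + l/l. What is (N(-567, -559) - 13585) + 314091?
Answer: 188718597/628 ≈ 3.0051e+5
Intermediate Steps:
N(l, m) = 1 - 201/(-69 + m) (N(l, m) = -201/(m - 69) + 1 = -201/(-69 + m) + 1 = 1 - 201/(-69 + m))
(N(-567, -559) - 13585) + 314091 = ((-270 - 559)/(-69 - 559) - 13585) + 314091 = (-829/(-628) - 13585) + 314091 = (-1/628*(-829) - 13585) + 314091 = (829/628 - 13585) + 314091 = -8530551/628 + 314091 = 188718597/628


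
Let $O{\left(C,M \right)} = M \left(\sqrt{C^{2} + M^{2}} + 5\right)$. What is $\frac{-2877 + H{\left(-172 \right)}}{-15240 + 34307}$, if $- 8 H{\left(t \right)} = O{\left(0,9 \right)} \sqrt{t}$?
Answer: $- \frac{2877}{19067} - \frac{63 i \sqrt{43}}{38134} \approx -0.15089 - 0.010833 i$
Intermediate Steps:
$O{\left(C,M \right)} = M \left(5 + \sqrt{C^{2} + M^{2}}\right)$
$H{\left(t \right)} = - \frac{63 \sqrt{t}}{4}$ ($H{\left(t \right)} = - \frac{9 \left(5 + \sqrt{0^{2} + 9^{2}}\right) \sqrt{t}}{8} = - \frac{9 \left(5 + \sqrt{0 + 81}\right) \sqrt{t}}{8} = - \frac{9 \left(5 + \sqrt{81}\right) \sqrt{t}}{8} = - \frac{9 \left(5 + 9\right) \sqrt{t}}{8} = - \frac{9 \cdot 14 \sqrt{t}}{8} = - \frac{126 \sqrt{t}}{8} = - \frac{63 \sqrt{t}}{4}$)
$\frac{-2877 + H{\left(-172 \right)}}{-15240 + 34307} = \frac{-2877 - \frac{63 \sqrt{-172}}{4}}{-15240 + 34307} = \frac{-2877 - \frac{63 \cdot 2 i \sqrt{43}}{4}}{19067} = \left(-2877 - \frac{63 i \sqrt{43}}{2}\right) \frac{1}{19067} = - \frac{2877}{19067} - \frac{63 i \sqrt{43}}{38134}$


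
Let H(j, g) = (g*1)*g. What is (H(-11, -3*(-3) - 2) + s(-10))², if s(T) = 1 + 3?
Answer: 2809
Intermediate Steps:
s(T) = 4
H(j, g) = g² (H(j, g) = g*g = g²)
(H(-11, -3*(-3) - 2) + s(-10))² = ((-3*(-3) - 2)² + 4)² = ((9 - 2)² + 4)² = (7² + 4)² = (49 + 4)² = 53² = 2809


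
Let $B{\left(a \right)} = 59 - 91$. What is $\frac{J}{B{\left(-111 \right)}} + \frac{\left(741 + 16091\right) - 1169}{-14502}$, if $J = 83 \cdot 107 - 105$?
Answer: $- \frac{2661891}{9668} \approx -275.33$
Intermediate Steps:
$B{\left(a \right)} = -32$ ($B{\left(a \right)} = 59 - 91 = -32$)
$J = 8776$ ($J = 8881 - 105 = 8776$)
$\frac{J}{B{\left(-111 \right)}} + \frac{\left(741 + 16091\right) - 1169}{-14502} = \frac{8776}{-32} + \frac{\left(741 + 16091\right) - 1169}{-14502} = 8776 \left(- \frac{1}{32}\right) + \left(16832 - 1169\right) \left(- \frac{1}{14502}\right) = - \frac{1097}{4} + 15663 \left(- \frac{1}{14502}\right) = - \frac{1097}{4} - \frac{5221}{4834} = - \frac{2661891}{9668}$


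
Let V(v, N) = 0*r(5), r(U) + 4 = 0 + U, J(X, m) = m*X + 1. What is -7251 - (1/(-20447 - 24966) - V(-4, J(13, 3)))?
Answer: -329289662/45413 ≈ -7251.0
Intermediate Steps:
J(X, m) = 1 + X*m (J(X, m) = X*m + 1 = 1 + X*m)
r(U) = -4 + U (r(U) = -4 + (0 + U) = -4 + U)
V(v, N) = 0 (V(v, N) = 0*(-4 + 5) = 0*1 = 0)
-7251 - (1/(-20447 - 24966) - V(-4, J(13, 3))) = -7251 - (1/(-20447 - 24966) - 1*0) = -7251 - (1/(-45413) + 0) = -7251 - (-1/45413 + 0) = -7251 - 1*(-1/45413) = -7251 + 1/45413 = -329289662/45413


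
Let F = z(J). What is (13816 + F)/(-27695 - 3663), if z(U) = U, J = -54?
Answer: -6881/15679 ≈ -0.43887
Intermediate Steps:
F = -54
(13816 + F)/(-27695 - 3663) = (13816 - 54)/(-27695 - 3663) = 13762/(-31358) = 13762*(-1/31358) = -6881/15679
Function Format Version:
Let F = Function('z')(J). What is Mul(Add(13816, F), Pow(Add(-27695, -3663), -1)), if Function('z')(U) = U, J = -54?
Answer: Rational(-6881, 15679) ≈ -0.43887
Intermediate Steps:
F = -54
Mul(Add(13816, F), Pow(Add(-27695, -3663), -1)) = Mul(Add(13816, -54), Pow(Add(-27695, -3663), -1)) = Mul(13762, Pow(-31358, -1)) = Mul(13762, Rational(-1, 31358)) = Rational(-6881, 15679)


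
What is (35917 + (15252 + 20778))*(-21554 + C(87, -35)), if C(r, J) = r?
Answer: -1544486249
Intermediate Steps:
(35917 + (15252 + 20778))*(-21554 + C(87, -35)) = (35917 + (15252 + 20778))*(-21554 + 87) = (35917 + 36030)*(-21467) = 71947*(-21467) = -1544486249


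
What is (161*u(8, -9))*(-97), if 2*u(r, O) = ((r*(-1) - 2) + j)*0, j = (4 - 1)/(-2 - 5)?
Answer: 0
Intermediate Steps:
j = -3/7 (j = 3/(-7) = 3*(-1/7) = -3/7 ≈ -0.42857)
u(r, O) = 0 (u(r, O) = (((r*(-1) - 2) - 3/7)*0)/2 = (((-r - 2) - 3/7)*0)/2 = (((-2 - r) - 3/7)*0)/2 = ((-17/7 - r)*0)/2 = (1/2)*0 = 0)
(161*u(8, -9))*(-97) = (161*0)*(-97) = 0*(-97) = 0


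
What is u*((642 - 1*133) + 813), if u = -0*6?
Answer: 0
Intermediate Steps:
u = 0 (u = -58*0 = 0)
u*((642 - 1*133) + 813) = 0*((642 - 1*133) + 813) = 0*((642 - 133) + 813) = 0*(509 + 813) = 0*1322 = 0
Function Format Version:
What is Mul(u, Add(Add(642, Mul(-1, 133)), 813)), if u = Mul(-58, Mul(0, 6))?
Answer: 0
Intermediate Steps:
u = 0 (u = Mul(-58, 0) = 0)
Mul(u, Add(Add(642, Mul(-1, 133)), 813)) = Mul(0, Add(Add(642, Mul(-1, 133)), 813)) = Mul(0, Add(Add(642, -133), 813)) = Mul(0, Add(509, 813)) = Mul(0, 1322) = 0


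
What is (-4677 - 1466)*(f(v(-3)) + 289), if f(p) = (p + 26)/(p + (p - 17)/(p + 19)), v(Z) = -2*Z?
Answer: -251684853/139 ≈ -1.8107e+6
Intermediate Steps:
f(p) = (26 + p)/(p + (-17 + p)/(19 + p))
(-4677 - 1466)*(f(v(-3)) + 289) = (-4677 - 1466)*((494 + (-2*(-3))**2 + 45*(-2*(-3)))/(-17 + (-2*(-3))**2 + 20*(-2*(-3))) + 289) = -6143*((494 + 6**2 + 45*6)/(-17 + 6**2 + 20*6) + 289) = -6143*((494 + 36 + 270)/(-17 + 36 + 120) + 289) = -6143*(800/139 + 289) = -6143*40971/139 = -251684853/139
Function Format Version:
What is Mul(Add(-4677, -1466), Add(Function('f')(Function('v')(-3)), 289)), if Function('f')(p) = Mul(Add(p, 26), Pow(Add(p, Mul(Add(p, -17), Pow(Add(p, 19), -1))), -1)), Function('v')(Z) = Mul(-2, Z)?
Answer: Rational(-251684853, 139) ≈ -1.8107e+6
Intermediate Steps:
Function('f')(p) = Mul(Pow(Add(p, Mul(Pow(Add(19, p), -1), Add(-17, p))), -1), Add(26, p)) (Function('f')(p) = Mul(Add(26, p), Pow(Add(p, Mul(Add(-17, p), Pow(Add(19, p), -1))), -1)) = Mul(Add(26, p), Pow(Add(p, Mul(Pow(Add(19, p), -1), Add(-17, p))), -1)) = Mul(Pow(Add(p, Mul(Pow(Add(19, p), -1), Add(-17, p))), -1), Add(26, p)))
Mul(Add(-4677, -1466), Add(Function('f')(Function('v')(-3)), 289)) = Mul(Add(-4677, -1466), Add(Mul(Pow(Add(-17, Pow(Mul(-2, -3), 2), Mul(20, Mul(-2, -3))), -1), Add(494, Pow(Mul(-2, -3), 2), Mul(45, Mul(-2, -3)))), 289)) = Mul(-6143, Add(Mul(Pow(Add(-17, Pow(6, 2), Mul(20, 6)), -1), Add(494, Pow(6, 2), Mul(45, 6))), 289)) = Mul(-6143, Add(Mul(Pow(Add(-17, 36, 120), -1), Add(494, 36, 270)), 289)) = Mul(-6143, Add(Mul(Pow(139, -1), 800), 289)) = Mul(-6143, Add(Mul(Rational(1, 139), 800), 289)) = Mul(-6143, Add(Rational(800, 139), 289)) = Mul(-6143, Rational(40971, 139)) = Rational(-251684853, 139)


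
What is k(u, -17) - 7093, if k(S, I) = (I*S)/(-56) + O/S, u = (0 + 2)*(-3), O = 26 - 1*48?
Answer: -595657/84 ≈ -7091.2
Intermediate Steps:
O = -22 (O = 26 - 48 = -22)
u = -6 (u = 2*(-3) = -6)
k(S, I) = -22/S - I*S/56 (k(S, I) = (I*S)/(-56) - 22/S = (I*S)*(-1/56) - 22/S = -I*S/56 - 22/S = -22/S - I*S/56)
k(u, -17) - 7093 = (-22/(-6) - 1/56*(-17)*(-6)) - 7093 = (-22*(-1/6) - 51/28) - 7093 = (11/3 - 51/28) - 7093 = 155/84 - 7093 = -595657/84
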